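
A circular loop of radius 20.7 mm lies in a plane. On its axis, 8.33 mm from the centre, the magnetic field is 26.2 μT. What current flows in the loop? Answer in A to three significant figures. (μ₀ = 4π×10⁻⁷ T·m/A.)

On the axis of a loop, B = μ₀IR²/[2(R²+z²)^(3/2)], so I = 2B(R²+z²)^(3/2)/(μ₀R²).
R² + z² = 0.0004285 + 6.939×10⁻⁵ = 0.0004979 m²; raised to 3/2 gives 1.11×10⁻⁵ m³.
I = 2 × 2.62×10⁻⁵ × 1.11×10⁻⁵ / (1.26×10⁻⁶ × 0.0004285) = 1.08 A.

I ≈ 1.08 A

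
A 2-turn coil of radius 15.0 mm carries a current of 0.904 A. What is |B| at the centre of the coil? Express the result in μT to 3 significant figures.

For an N-turn flat coil, B = Nμ₀I/(2R) with R = 0.015 m.
B = 2 × 3.79×10⁻⁵ T = 7.57×10⁻⁵ T.

B ≈ 75.7 μT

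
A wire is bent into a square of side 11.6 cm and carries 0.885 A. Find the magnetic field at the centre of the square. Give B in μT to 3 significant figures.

Each side is a finite straight segment at perpendicular distance d = a/(2 tan(π/4)) = 0.058 m from the centre, with end-angles ±π/4.
One side contributes B₁ = (μ₀I/4πd)·2 sin(π/4) = 2.16×10⁻⁶ T.
All 4 sides add in the same direction: B = 4 × 2.16×10⁻⁶ = 8.63×10⁻⁶ T.

B ≈ 8.63 μT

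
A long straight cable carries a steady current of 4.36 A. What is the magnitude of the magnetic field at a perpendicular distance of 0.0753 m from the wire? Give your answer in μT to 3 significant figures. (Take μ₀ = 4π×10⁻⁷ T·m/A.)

B ≈ 11.6 μT

For an infinitely long straight wire, B = μ₀I/(2πd).
B = (4π×10⁻⁷ × 4.36) / (2π × 0.0753) = 1.16×10⁻⁵ T.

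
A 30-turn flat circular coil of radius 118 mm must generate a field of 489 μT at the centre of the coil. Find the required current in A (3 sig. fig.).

For an N-turn coil, B = Nμ₀I/(2R) with R = 0.118 m, so I = 2RB/(Nμ₀) = 2 × 0.118 × 4.89×10⁻⁴ / (30 × 4π×10⁻⁷) = 3.06 A.

I ≈ 3.06 A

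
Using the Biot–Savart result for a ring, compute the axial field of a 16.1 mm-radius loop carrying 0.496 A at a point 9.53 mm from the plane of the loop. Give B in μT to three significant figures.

B ≈ 12.3 μT

On the axis of a circular loop, B = μ₀IR² / [2(R²+z²)^(3/2)].
R² + z² = (0.0161)² + (0.00953)² = 0.00035 m², and (R²+z²)^(3/2) = 6.55×10⁻⁶ m³.
B = (4π×10⁻⁷ × 0.496 × 0.0002592) / (2 × 6.55×10⁻⁶) = 1.23×10⁻⁵ T.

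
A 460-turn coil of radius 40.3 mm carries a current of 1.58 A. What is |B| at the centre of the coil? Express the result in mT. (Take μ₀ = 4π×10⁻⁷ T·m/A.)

For an N-turn flat coil, B = Nμ₀I/(2R) with R = 0.0403 m.
B = 460 × 2.46×10⁻⁵ T = 1.13×10⁻² T.

B ≈ 11.3 mT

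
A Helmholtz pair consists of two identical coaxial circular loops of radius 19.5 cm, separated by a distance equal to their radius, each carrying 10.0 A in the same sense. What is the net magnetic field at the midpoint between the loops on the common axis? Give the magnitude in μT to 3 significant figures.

B ≈ 46.1 μT

Each loop contributes B = μ₀IR²/[2(R²+z²)^(3/2)] on the axis, with z measured from that loop.
Loop 1 (z = 0.0975 m): B₁ = 2.31×10⁻⁵ T. Loop 2 (z = 0.0975 m): B₂ = 2.31×10⁻⁵ T.
The fields add: B = B₁ + B₂ = 4.61×10⁻⁵ T.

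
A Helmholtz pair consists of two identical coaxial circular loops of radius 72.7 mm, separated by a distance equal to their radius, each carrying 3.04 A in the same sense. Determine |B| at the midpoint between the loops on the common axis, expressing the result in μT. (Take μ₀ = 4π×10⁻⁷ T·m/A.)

Each loop contributes B = μ₀IR²/[2(R²+z²)^(3/2)] on the axis, with z measured from that loop.
Loop 1 (z = 0.03635 m): B₁ = 1.88×10⁻⁵ T. Loop 2 (z = 0.03635 m): B₂ = 1.88×10⁻⁵ T.
The fields add: B = B₁ + B₂ = 3.76×10⁻⁵ T.

B ≈ 37.6 μT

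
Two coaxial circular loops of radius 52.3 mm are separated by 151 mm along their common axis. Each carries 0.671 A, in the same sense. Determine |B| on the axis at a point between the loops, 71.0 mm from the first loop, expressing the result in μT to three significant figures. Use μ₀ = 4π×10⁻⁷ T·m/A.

Each loop contributes B = μ₀IR²/[2(R²+z²)^(3/2)] on the axis, with z measured from that loop.
Loop 1 (z = 0.071 m): B₁ = 1.68×10⁻⁶ T. Loop 2 (z = 0.08 m): B₂ = 1.32×10⁻⁶ T.
The fields add: B = B₁ + B₂ = 3.00×10⁻⁶ T.

B ≈ 3.00 μT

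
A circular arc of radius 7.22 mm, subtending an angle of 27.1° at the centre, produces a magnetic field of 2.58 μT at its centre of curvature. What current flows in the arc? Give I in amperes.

I ≈ 0.394 A

For a circular arc, B = μ₀Iφ/(4πR) with φ in radians; here φ = 0.473 rad.
So I = 4πRB/(μ₀φ) = 4π × 0.00722 × 2.58×10⁻⁶ / (4π×10⁻⁷ × 0.473) = 0.394 A.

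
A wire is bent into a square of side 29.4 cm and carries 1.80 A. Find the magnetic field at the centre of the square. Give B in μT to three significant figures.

B ≈ 6.93 μT

Each side is a finite straight segment at perpendicular distance d = a/(2 tan(π/4)) = 0.147 m from the centre, with end-angles ±π/4.
One side contributes B₁ = (μ₀I/4πd)·2 sin(π/4) = 1.73×10⁻⁶ T.
All 4 sides add in the same direction: B = 4 × 1.73×10⁻⁶ = 6.93×10⁻⁶ T.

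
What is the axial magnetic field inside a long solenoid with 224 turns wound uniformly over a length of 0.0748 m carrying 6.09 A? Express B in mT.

B ≈ 22.9 mT

Inside a long solenoid, B = μ₀nI with n = 2995 turns/m.
B = 4π×10⁻⁷ × 2995 × 6.09 = 2.29×10⁻² T.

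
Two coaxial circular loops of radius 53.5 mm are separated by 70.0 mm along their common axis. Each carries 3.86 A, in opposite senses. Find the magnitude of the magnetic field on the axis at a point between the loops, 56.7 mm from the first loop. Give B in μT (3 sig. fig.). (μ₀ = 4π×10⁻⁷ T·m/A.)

Each loop contributes B = μ₀IR²/[2(R²+z²)^(3/2)] on the axis, with z measured from that loop.
Loop 1 (z = 0.0567 m): B₁ = 1.47×10⁻⁵ T. Loop 2 (z = 0.0133 m): B₂ = 4.14×10⁻⁵ T.
The fields oppose: B = |B₁ − B₂| = 2.68×10⁻⁵ T.

B ≈ 26.8 μT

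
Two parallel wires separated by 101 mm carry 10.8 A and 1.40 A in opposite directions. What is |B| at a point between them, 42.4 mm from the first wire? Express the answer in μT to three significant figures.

Each long wire gives B = μ₀I/(2πd). Distances are d₁ = 0.0424 m and d₂ = 0.0586 m.
B₁ = 5.09×10⁻⁵ T, B₂ = 4.78×10⁻⁶ T.
Between antiparallel currents both contributions point the same way, so they add. B = B₁ + B₂ = 5.09×10⁻⁵ + 4.78×10⁻⁶ = 5.57×10⁻⁵ T.

B ≈ 55.7 μT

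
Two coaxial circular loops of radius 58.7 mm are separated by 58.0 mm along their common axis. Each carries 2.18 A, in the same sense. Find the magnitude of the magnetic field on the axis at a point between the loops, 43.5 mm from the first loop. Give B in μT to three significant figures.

B ≈ 33.5 μT

Each loop contributes B = μ₀IR²/[2(R²+z²)^(3/2)] on the axis, with z measured from that loop.
Loop 1 (z = 0.0435 m): B₁ = 1.21×10⁻⁵ T. Loop 2 (z = 0.0145 m): B₂ = 2.14×10⁻⁵ T.
The fields add: B = B₁ + B₂ = 3.35×10⁻⁵ T.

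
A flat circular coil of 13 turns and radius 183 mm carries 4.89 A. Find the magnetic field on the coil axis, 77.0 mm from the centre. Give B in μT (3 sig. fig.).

For an N-turn flat coil, B = Nμ₀IR²/[2(R²+z²)^(3/2)] with R = 0.183 m, z = 0.077 m.
B = 13 × 1.31×10⁻⁵ T = 1.71×10⁻⁴ T.

B ≈ 171 μT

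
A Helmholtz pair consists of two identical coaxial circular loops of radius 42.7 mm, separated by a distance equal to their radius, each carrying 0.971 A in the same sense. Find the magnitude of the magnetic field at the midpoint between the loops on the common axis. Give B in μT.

B ≈ 20.4 μT

Each loop contributes B = μ₀IR²/[2(R²+z²)^(3/2)] on the axis, with z measured from that loop.
Loop 1 (z = 0.02135 m): B₁ = 1.02×10⁻⁵ T. Loop 2 (z = 0.02135 m): B₂ = 1.02×10⁻⁵ T.
The fields add: B = B₁ + B₂ = 2.04×10⁻⁵ T.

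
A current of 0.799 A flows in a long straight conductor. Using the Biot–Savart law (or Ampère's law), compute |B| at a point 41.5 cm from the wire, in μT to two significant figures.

B ≈ 0.39 μT

For an infinitely long straight wire, B = μ₀I/(2πd).
B = (4π×10⁻⁷ × 0.799) / (2π × 0.415) = 3.85×10⁻⁷ T.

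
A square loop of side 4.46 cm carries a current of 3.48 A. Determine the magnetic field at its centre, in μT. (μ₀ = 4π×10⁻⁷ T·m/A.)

B ≈ 88.3 μT

Each side is a finite straight segment at perpendicular distance d = a/(2 tan(π/4)) = 0.0223 m from the centre, with end-angles ±π/4.
One side contributes B₁ = (μ₀I/4πd)·2 sin(π/4) = 2.21×10⁻⁵ T.
All 4 sides add in the same direction: B = 4 × 2.21×10⁻⁵ = 8.83×10⁻⁵ T.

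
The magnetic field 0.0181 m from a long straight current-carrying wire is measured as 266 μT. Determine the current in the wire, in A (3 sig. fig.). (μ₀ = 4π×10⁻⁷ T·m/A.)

For a long straight wire B = μ₀I/(2πd), so I = 2πdB/μ₀.
I = 2π × 0.0181 × 2.66×10⁻⁴ / (4π×10⁻⁷) = 24.1 A.

I ≈ 24.1 A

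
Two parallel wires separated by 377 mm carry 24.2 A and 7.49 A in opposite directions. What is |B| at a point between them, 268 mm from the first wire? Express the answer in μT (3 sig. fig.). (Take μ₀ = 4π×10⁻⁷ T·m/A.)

Each long wire gives B = μ₀I/(2πd). Distances are d₁ = 0.268 m and d₂ = 0.109 m.
B₁ = 1.81×10⁻⁵ T, B₂ = 1.37×10⁻⁵ T.
Between antiparallel currents both contributions point the same way, so they add. B = B₁ + B₂ = 1.81×10⁻⁵ + 1.37×10⁻⁵ = 3.18×10⁻⁵ T.

B ≈ 31.8 μT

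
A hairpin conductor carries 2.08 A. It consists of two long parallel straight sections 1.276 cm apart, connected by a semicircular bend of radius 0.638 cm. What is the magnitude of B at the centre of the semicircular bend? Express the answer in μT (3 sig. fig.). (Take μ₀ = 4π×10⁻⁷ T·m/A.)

The semicircular arc contributes B_arc = μ₀I·π/(4πR) = μ₀I/(4R) = 1.02×10⁻⁴ T.
Each semi-infinite lead is at perpendicular distance R = 0.00638 m from the centre, with the perpendicular foot at its near end, so it contributes μ₀I/(4πR); both point the same way, together 6.52×10⁻⁵ T.
Arc and leads all point the same direction: B = 1.02×10⁻⁴ + 6.52×10⁻⁵ = 1.68×10⁻⁴ T.

B ≈ 168 μT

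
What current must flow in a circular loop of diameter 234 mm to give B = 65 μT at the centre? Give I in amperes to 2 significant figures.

I ≈ 12 A

At the centre of a circular loop B = μ₀I/(2R), so I = 2RB/μ₀.
With R = 0.117 m, I = 2 × 0.117 × 6.50×10⁻⁵ / (4π×10⁻⁷) = 12.1 A.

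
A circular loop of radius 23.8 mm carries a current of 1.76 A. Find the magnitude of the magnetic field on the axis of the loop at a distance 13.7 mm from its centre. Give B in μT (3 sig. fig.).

On the axis of a circular loop, B = μ₀IR² / [2(R²+z²)^(3/2)].
R² + z² = (0.0238)² + (0.0137)² = 0.0007541 m², and (R²+z²)^(3/2) = 2.07×10⁻⁵ m³.
B = (4π×10⁻⁷ × 1.76 × 0.0005664) / (2 × 2.07×10⁻⁵) = 3.02×10⁻⁵ T.

B ≈ 30.2 μT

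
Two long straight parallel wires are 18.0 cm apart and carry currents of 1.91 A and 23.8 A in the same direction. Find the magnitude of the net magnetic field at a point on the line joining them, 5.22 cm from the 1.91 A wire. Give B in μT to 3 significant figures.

B ≈ 29.9 μT

Each long wire gives B = μ₀I/(2πd). Distances are d₁ = 0.0522 m and d₂ = 0.1278 m.
B₁ = 7.32×10⁻⁶ T, B₂ = 3.72×10⁻⁵ T.
Between parallel currents the two contributions point in opposite directions, so they subtract. B = |B₁ − B₂| = |7.32×10⁻⁶ − 3.72×10⁻⁵| = 2.99×10⁻⁵ T.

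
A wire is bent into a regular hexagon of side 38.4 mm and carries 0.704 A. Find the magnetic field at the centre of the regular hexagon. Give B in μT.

B ≈ 12.7 μT

Each side is a finite straight segment at perpendicular distance d = a/(2 tan(π/6)) = 0.03326 m from the centre, with end-angles ±π/6.
One side contributes B₁ = (μ₀I/4πd)·2 sin(π/6) = 2.12×10⁻⁶ T.
All 6 sides add in the same direction: B = 6 × 2.12×10⁻⁶ = 1.27×10⁻⁵ T.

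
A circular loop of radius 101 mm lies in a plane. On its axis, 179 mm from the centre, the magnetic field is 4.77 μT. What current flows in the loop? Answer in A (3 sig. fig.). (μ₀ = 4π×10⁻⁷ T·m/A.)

I ≈ 6.46 A

On the axis of a loop, B = μ₀IR²/[2(R²+z²)^(3/2)], so I = 2B(R²+z²)^(3/2)/(μ₀R²).
R² + z² = 0.0102 + 0.03204 = 0.04224 m²; raised to 3/2 gives 8.68×10⁻³ m³.
I = 2 × 4.77×10⁻⁶ × 8.68×10⁻³ / (1.26×10⁻⁶ × 0.0102) = 6.46 A.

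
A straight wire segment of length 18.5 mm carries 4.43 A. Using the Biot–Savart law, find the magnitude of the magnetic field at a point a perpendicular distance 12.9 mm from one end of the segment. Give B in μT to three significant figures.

B ≈ 28.2 μT

For a finite straight segment, B = (μ₀I/4πd)(sinθ₁ + sinθ₂), where θ₁, θ₂ are the angles from the perpendicular to each end.
The perpendicular foot is at one end, so the two end-offsets along the wire are 0 and L = 0.0185 m.
sinθ₁ = 0/√(0²+0.0129²) = 0.0000; sinθ₂ = 0.0185/√(0.0185²+0.0129²) = 0.8203.
B = (4π×10⁻⁷ × 4.43) / (4π × 0.0129) × (0.0000 + 0.8203) = 2.82×10⁻⁵ T.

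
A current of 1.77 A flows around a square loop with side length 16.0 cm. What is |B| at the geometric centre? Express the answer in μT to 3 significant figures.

Each side is a finite straight segment at perpendicular distance d = a/(2 tan(π/4)) = 0.08 m from the centre, with end-angles ±π/4.
One side contributes B₁ = (μ₀I/4πd)·2 sin(π/4) = 3.13×10⁻⁶ T.
All 4 sides add in the same direction: B = 4 × 3.13×10⁻⁶ = 1.25×10⁻⁵ T.

B ≈ 12.5 μT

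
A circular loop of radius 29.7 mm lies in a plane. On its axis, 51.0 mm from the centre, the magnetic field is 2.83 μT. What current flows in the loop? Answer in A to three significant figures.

I ≈ 1.05 A

On the axis of a loop, B = μ₀IR²/[2(R²+z²)^(3/2)], so I = 2B(R²+z²)^(3/2)/(μ₀R²).
R² + z² = 0.0008821 + 0.002601 = 0.003483 m²; raised to 3/2 gives 2.06×10⁻⁴ m³.
I = 2 × 2.83×10⁻⁶ × 2.06×10⁻⁴ / (1.26×10⁻⁶ × 0.0008821) = 1.05 A.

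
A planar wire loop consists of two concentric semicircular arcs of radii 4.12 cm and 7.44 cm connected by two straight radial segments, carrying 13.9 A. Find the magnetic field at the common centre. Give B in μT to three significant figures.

B ≈ 47.3 μT

The radial connectors point toward the centre, so dl × r̂ = 0 and they contribute nothing.
Each semicircle gives μ₀I/(4R): inner arc 1.06×10⁻⁴ T, outer arc 5.87×10⁻⁵ T.
The two arcs carry current in opposite angular senses, so their fields oppose: B = |1.06×10⁻⁴ − 5.87×10⁻⁵| = 4.73×10⁻⁵ T.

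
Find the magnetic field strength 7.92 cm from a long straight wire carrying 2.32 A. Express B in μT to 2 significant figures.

For an infinitely long straight wire, B = μ₀I/(2πd).
B = (4π×10⁻⁷ × 2.32) / (2π × 0.0792) = 5.86×10⁻⁶ T.

B ≈ 5.9 μT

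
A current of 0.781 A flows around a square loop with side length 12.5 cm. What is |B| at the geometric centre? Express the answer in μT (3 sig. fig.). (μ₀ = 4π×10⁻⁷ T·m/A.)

Each side is a finite straight segment at perpendicular distance d = a/(2 tan(π/4)) = 0.0625 m from the centre, with end-angles ±π/4.
One side contributes B₁ = (μ₀I/4πd)·2 sin(π/4) = 1.77×10⁻⁶ T.
All 4 sides add in the same direction: B = 4 × 1.77×10⁻⁶ = 7.07×10⁻⁶ T.

B ≈ 7.07 μT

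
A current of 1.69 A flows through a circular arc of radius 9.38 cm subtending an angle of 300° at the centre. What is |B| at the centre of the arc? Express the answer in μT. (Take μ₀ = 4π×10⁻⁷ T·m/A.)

B ≈ 9.43 μT

The Biot–Savart field of a circular arc at its centre is B = μ₀Iφ/(4πR), with φ = 5.236 rad.
B = (4π×10⁻⁷ × 1.69 × 5.236) / (4π × 0.0938) = 9.43×10⁻⁶ T.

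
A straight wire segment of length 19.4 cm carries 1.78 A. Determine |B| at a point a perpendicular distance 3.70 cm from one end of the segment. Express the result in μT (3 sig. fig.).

For a finite straight segment, B = (μ₀I/4πd)(sinθ₁ + sinθ₂), where θ₁, θ₂ are the angles from the perpendicular to each end.
The perpendicular foot is at one end, so the two end-offsets along the wire are 0 and L = 0.194 m.
sinθ₁ = 0/√(0²+0.037²) = 0.0000; sinθ₂ = 0.194/√(0.194²+0.037²) = 0.9823.
B = (4π×10⁻⁷ × 1.78) / (4π × 0.037) × (0.0000 + 0.9823) = 4.73×10⁻⁶ T.

B ≈ 4.73 μT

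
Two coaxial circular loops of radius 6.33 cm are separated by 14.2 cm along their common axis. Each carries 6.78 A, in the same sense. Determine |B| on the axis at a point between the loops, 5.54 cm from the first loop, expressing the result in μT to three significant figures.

B ≈ 42.5 μT

Each loop contributes B = μ₀IR²/[2(R²+z²)^(3/2)] on the axis, with z measured from that loop.
Loop 1 (z = 0.0554 m): B₁ = 2.87×10⁻⁵ T. Loop 2 (z = 0.0866 m): B₂ = 1.38×10⁻⁵ T.
The fields add: B = B₁ + B₂ = 4.25×10⁻⁵ T.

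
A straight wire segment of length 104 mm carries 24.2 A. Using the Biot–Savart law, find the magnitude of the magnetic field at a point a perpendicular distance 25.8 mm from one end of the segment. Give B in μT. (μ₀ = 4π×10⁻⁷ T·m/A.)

B ≈ 91.0 μT

For a finite straight segment, B = (μ₀I/4πd)(sinθ₁ + sinθ₂), where θ₁, θ₂ are the angles from the perpendicular to each end.
The perpendicular foot is at one end, so the two end-offsets along the wire are 0 and L = 0.104 m.
sinθ₁ = 0/√(0²+0.0258²) = 0.0000; sinθ₂ = 0.104/√(0.104²+0.0258²) = 0.9706.
B = (4π×10⁻⁷ × 24.2) / (4π × 0.0258) × (0.0000 + 0.9706) = 9.10×10⁻⁵ T.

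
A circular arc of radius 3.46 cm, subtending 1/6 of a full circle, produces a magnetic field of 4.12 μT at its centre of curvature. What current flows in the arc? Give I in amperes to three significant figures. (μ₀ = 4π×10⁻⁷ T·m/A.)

For a circular arc, B = μ₀Iφ/(4πR) with φ in radians; here φ = 1.047 rad.
So I = 4πRB/(μ₀φ) = 4π × 0.0346 × 4.12×10⁻⁶ / (4π×10⁻⁷ × 1.047) = 1.36 A.

I ≈ 1.36 A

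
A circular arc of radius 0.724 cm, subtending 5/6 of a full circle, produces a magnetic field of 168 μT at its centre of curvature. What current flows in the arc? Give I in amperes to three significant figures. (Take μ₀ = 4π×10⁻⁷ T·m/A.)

For a circular arc, B = μ₀Iφ/(4πR) with φ in radians; here φ = 5.236 rad.
So I = 4πRB/(μ₀φ) = 4π × 0.00724 × 1.68×10⁻⁴ / (4π×10⁻⁷ × 5.236) = 2.32 A.

I ≈ 2.32 A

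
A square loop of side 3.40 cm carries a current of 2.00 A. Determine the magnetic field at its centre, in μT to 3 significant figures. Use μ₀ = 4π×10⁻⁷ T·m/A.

Each side is a finite straight segment at perpendicular distance d = a/(2 tan(π/4)) = 0.017 m from the centre, with end-angles ±π/4.
One side contributes B₁ = (μ₀I/4πd)·2 sin(π/4) = 1.66×10⁻⁵ T.
All 4 sides add in the same direction: B = 4 × 1.66×10⁻⁵ = 6.66×10⁻⁵ T.

B ≈ 66.6 μT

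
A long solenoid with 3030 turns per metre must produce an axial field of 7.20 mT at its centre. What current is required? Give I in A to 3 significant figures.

Inside a long solenoid B = μ₀nI with n = 3030 m⁻¹, so I = B/(μ₀n).
I = 7.20×10⁻³ / (4π×10⁻⁷ × 3030) = 1.89 A.

I ≈ 1.89 A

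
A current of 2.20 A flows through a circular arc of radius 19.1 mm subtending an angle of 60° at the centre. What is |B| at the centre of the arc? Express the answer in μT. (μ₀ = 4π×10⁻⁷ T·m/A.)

B ≈ 12.1 μT

The Biot–Savart field of a circular arc at its centre is B = μ₀Iφ/(4πR), with φ = 1.047 rad.
B = (4π×10⁻⁷ × 2.20 × 1.047) / (4π × 0.0191) = 1.21×10⁻⁵ T.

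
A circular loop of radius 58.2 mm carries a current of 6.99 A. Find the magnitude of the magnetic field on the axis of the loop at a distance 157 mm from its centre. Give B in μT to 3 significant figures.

On the axis of a circular loop, B = μ₀IR² / [2(R²+z²)^(3/2)].
R² + z² = (0.0582)² + (0.157)² = 0.02804 m², and (R²+z²)^(3/2) = 4.69×10⁻³ m³.
B = (4π×10⁻⁷ × 6.99 × 0.003387) / (2 × 4.69×10⁻³) = 3.17×10⁻⁶ T.

B ≈ 3.17 μT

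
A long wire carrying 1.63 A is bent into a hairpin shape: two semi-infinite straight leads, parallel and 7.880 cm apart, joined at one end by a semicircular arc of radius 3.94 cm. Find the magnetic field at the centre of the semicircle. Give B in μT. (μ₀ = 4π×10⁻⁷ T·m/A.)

The semicircular arc contributes B_arc = μ₀I·π/(4πR) = μ₀I/(4R) = 1.30×10⁻⁵ T.
Each semi-infinite lead is at perpendicular distance R = 0.0394 m from the centre, with the perpendicular foot at its near end, so it contributes μ₀I/(4πR); both point the same way, together 8.27×10⁻⁶ T.
Arc and leads all point the same direction: B = 1.30×10⁻⁵ + 8.27×10⁻⁶ = 2.13×10⁻⁵ T.

B ≈ 21.3 μT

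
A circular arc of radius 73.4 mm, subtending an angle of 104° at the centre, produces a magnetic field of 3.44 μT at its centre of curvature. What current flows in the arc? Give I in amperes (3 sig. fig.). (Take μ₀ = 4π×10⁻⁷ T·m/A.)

I ≈ 1.39 A

For a circular arc, B = μ₀Iφ/(4πR) with φ in radians; here φ = 1.815 rad.
So I = 4πRB/(μ₀φ) = 4π × 0.0734 × 3.44×10⁻⁶ / (4π×10⁻⁷ × 1.815) = 1.39 A.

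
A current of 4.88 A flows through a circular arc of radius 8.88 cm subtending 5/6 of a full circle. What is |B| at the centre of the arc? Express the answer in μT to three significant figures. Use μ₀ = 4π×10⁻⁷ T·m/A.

B ≈ 28.8 μT

The Biot–Savart field of a circular arc at its centre is B = μ₀Iφ/(4πR), with φ = 5.236 rad.
B = (4π×10⁻⁷ × 4.88 × 5.236) / (4π × 0.0888) = 2.88×10⁻⁵ T.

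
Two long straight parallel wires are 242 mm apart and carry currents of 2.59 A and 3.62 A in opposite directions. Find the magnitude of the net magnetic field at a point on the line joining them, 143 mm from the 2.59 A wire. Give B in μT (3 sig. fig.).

Each long wire gives B = μ₀I/(2πd). Distances are d₁ = 0.143 m and d₂ = 0.099 m.
B₁ = 3.62×10⁻⁶ T, B₂ = 7.31×10⁻⁶ T.
Between antiparallel currents both contributions point the same way, so they add. B = B₁ + B₂ = 3.62×10⁻⁶ + 7.31×10⁻⁶ = 1.09×10⁻⁵ T.

B ≈ 10.9 μT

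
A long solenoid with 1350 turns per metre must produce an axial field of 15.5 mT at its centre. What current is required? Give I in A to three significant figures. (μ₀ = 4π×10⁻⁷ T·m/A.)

Inside a long solenoid B = μ₀nI with n = 1350 m⁻¹, so I = B/(μ₀n).
I = 1.55×10⁻² / (4π×10⁻⁷ × 1350) = 9.14 A.

I ≈ 9.14 A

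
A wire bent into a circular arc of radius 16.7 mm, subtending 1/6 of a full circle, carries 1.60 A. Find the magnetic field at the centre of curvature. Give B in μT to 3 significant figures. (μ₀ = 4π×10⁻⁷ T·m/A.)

The Biot–Savart field of a circular arc at its centre is B = μ₀Iφ/(4πR), with φ = 1.047 rad.
B = (4π×10⁻⁷ × 1.60 × 1.047) / (4π × 0.0167) = 1.00×10⁻⁵ T.

B ≈ 10.0 μT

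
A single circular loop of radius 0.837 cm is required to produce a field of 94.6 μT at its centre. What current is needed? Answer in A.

At the centre of a circular loop B = μ₀I/(2R), so I = 2RB/μ₀.
With R = 0.00837 m, I = 2 × 0.00837 × 9.46×10⁻⁵ / (4π×10⁻⁷) = 1.26 A.

I ≈ 1.26 A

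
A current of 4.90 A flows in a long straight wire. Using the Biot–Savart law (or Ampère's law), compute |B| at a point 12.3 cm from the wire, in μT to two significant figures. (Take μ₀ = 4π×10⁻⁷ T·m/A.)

For an infinitely long straight wire, B = μ₀I/(2πd).
B = (4π×10⁻⁷ × 4.90) / (2π × 0.123) = 7.97×10⁻⁶ T.

B ≈ 8.0 μT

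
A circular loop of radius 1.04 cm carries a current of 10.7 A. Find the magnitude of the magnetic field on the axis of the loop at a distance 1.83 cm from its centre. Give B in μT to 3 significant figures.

B ≈ 78.0 μT

On the axis of a circular loop, B = μ₀IR² / [2(R²+z²)^(3/2)].
R² + z² = (0.0104)² + (0.0183)² = 0.0004431 m², and (R²+z²)^(3/2) = 9.33×10⁻⁶ m³.
B = (4π×10⁻⁷ × 10.7 × 0.0001082) / (2 × 9.33×10⁻⁶) = 7.80×10⁻⁵ T.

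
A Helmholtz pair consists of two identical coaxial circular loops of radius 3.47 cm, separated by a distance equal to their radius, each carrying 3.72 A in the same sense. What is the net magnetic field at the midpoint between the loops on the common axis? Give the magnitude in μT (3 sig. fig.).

Each loop contributes B = μ₀IR²/[2(R²+z²)^(3/2)] on the axis, with z measured from that loop.
Loop 1 (z = 0.01735 m): B₁ = 4.82×10⁻⁵ T. Loop 2 (z = 0.01735 m): B₂ = 4.82×10⁻⁵ T.
The fields add: B = B₁ + B₂ = 9.64×10⁻⁵ T.

B ≈ 96.4 μT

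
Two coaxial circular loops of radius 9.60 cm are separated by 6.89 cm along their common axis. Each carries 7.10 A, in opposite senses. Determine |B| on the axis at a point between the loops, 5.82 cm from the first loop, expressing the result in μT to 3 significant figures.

Each loop contributes B = μ₀IR²/[2(R²+z²)^(3/2)] on the axis, with z measured from that loop.
Loop 1 (z = 0.0582 m): B₁ = 2.91×10⁻⁵ T. Loop 2 (z = 0.0107 m): B₂ = 4.56×10⁻⁵ T.
The fields oppose: B = |B₁ − B₂| = 1.66×10⁻⁵ T.

B ≈ 16.6 μT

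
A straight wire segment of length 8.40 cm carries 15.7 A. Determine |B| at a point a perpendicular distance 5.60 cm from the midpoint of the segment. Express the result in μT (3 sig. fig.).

For a finite straight segment, B = (μ₀I/4πd)(sinθ₁ + sinθ₂), where θ₁, θ₂ are the angles from the perpendicular to each end.
The perpendicular from the point meets the wire at its midpoint, so each end is L/2 = 0.042 m away along the wire.
sinθ₁ = 0.042/√(0.042²+0.056²) = 0.6000; sinθ₂ = 0.042/√(0.042²+0.056²) = 0.6000.
B = (4π×10⁻⁷ × 15.7) / (4π × 0.056) × (0.6000 + 0.6000) = 3.36×10⁻⁵ T.

B ≈ 33.6 μT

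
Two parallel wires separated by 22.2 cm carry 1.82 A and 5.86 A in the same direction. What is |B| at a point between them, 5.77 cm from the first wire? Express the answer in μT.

Each long wire gives B = μ₀I/(2πd). Distances are d₁ = 0.0577 m and d₂ = 0.1643 m.
B₁ = 6.31×10⁻⁶ T, B₂ = 7.13×10⁻⁶ T.
Between parallel currents the two contributions point in opposite directions, so they subtract. B = |B₁ − B₂| = |6.31×10⁻⁶ − 7.13×10⁻⁶| = 8.25×10⁻⁷ T.

B ≈ 0.825 μT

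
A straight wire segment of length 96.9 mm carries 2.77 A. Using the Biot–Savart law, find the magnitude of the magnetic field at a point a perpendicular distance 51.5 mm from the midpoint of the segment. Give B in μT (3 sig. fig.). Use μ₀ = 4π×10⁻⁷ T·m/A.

B ≈ 7.37 μT

For a finite straight segment, B = (μ₀I/4πd)(sinθ₁ + sinθ₂), where θ₁, θ₂ are the angles from the perpendicular to each end.
The perpendicular from the point meets the wire at its midpoint, so each end is L/2 = 0.04845 m away along the wire.
sinθ₁ = 0.04845/√(0.04845²+0.0515²) = 0.6852; sinθ₂ = 0.04845/√(0.04845²+0.0515²) = 0.6852.
B = (4π×10⁻⁷ × 2.77) / (4π × 0.0515) × (0.6852 + 0.6852) = 7.37×10⁻⁶ T.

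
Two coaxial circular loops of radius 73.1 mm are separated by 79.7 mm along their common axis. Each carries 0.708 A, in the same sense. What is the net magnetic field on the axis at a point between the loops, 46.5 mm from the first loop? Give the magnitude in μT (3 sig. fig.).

B ≈ 8.25 μT

Each loop contributes B = μ₀IR²/[2(R²+z²)^(3/2)] on the axis, with z measured from that loop.
Loop 1 (z = 0.0465 m): B₁ = 3.66×10⁻⁶ T. Loop 2 (z = 0.0332 m): B₂ = 4.59×10⁻⁶ T.
The fields add: B = B₁ + B₂ = 8.25×10⁻⁶ T.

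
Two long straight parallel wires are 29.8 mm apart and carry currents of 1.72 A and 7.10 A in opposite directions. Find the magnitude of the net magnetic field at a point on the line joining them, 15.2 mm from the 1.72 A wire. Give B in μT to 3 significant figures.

B ≈ 120 μT

Each long wire gives B = μ₀I/(2πd). Distances are d₁ = 0.0152 m and d₂ = 0.0146 m.
B₁ = 2.26×10⁻⁵ T, B₂ = 9.73×10⁻⁵ T.
Between antiparallel currents both contributions point the same way, so they add. B = B₁ + B₂ = 2.26×10⁻⁵ + 9.73×10⁻⁵ = 1.20×10⁻⁴ T.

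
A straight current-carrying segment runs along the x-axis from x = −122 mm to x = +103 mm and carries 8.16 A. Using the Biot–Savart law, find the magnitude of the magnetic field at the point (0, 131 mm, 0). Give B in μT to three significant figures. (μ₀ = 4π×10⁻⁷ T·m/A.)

B ≈ 8.10 μT

For a finite straight segment, B = (μ₀I/4πd)(sinθ₁ + sinθ₂), where θ₁, θ₂ are the angles from the perpendicular to each end.
The perpendicular distance is d = 0.131 m; the end-offsets along the wire are a = 0.122 m and b = 0.103 m.
sinθ₁ = 0.122/√(0.122²+0.131²) = 0.6815; sinθ₂ = 0.103/√(0.103²+0.131²) = 0.6181.
B = (4π×10⁻⁷ × 8.16) / (4π × 0.131) × (0.6815 + 0.6181) = 8.10×10⁻⁶ T.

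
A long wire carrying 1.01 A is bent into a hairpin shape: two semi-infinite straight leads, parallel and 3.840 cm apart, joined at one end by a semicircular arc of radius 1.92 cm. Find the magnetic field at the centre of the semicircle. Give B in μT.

B ≈ 27.0 μT

The semicircular arc contributes B_arc = μ₀I·π/(4πR) = μ₀I/(4R) = 1.65×10⁻⁵ T.
Each semi-infinite lead is at perpendicular distance R = 0.0192 m from the centre, with the perpendicular foot at its near end, so it contributes μ₀I/(4πR); both point the same way, together 1.05×10⁻⁵ T.
Arc and leads all point the same direction: B = 1.65×10⁻⁵ + 1.05×10⁻⁵ = 2.70×10⁻⁵ T.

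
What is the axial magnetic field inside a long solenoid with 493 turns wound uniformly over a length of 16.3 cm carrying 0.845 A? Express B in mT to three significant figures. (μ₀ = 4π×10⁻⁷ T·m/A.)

B ≈ 3.21 mT

Inside a long solenoid, B = μ₀nI with n = 3025 turns/m.
B = 4π×10⁻⁷ × 3025 × 0.845 = 3.21×10⁻³ T.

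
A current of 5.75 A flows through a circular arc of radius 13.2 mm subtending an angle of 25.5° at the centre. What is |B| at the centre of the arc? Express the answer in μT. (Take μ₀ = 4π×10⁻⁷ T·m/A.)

The Biot–Savart field of a circular arc at its centre is B = μ₀Iφ/(4πR), with φ = 0.4451 rad.
B = (4π×10⁻⁷ × 5.75 × 0.4451) / (4π × 0.0132) = 1.94×10⁻⁵ T.

B ≈ 19.4 μT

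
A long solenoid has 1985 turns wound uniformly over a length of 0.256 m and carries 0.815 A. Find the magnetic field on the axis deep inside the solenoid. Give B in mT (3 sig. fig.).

B ≈ 7.94 mT

Inside a long solenoid, B = μ₀nI with n = 7754 turns/m.
B = 4π×10⁻⁷ × 7754 × 0.815 = 7.94×10⁻³ T.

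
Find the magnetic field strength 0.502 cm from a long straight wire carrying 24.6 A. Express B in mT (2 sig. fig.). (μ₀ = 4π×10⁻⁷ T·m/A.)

For an infinitely long straight wire, B = μ₀I/(2πd).
B = (4π×10⁻⁷ × 24.6) / (2π × 0.00502) = 9.80×10⁻⁴ T.

B ≈ 0.98 mT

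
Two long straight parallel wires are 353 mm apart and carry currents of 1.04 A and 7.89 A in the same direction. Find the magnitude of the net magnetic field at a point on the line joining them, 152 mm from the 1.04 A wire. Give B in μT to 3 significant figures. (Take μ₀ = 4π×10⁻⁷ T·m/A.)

Each long wire gives B = μ₀I/(2πd). Distances are d₁ = 0.152 m and d₂ = 0.201 m.
B₁ = 1.37×10⁻⁶ T, B₂ = 7.85×10⁻⁶ T.
Between parallel currents the two contributions point in opposite directions, so they subtract. B = |B₁ − B₂| = |1.37×10⁻⁶ − 7.85×10⁻⁶| = 6.48×10⁻⁶ T.

B ≈ 6.48 μT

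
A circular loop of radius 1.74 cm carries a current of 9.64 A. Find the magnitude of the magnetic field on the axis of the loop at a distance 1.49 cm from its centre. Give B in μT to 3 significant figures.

On the axis of a circular loop, B = μ₀IR² / [2(R²+z²)^(3/2)].
R² + z² = (0.0174)² + (0.0149)² = 0.0005248 m², and (R²+z²)^(3/2) = 1.20×10⁻⁵ m³.
B = (4π×10⁻⁷ × 9.64 × 0.0003028) / (2 × 1.20×10⁻⁵) = 1.53×10⁻⁴ T.

B ≈ 153 μT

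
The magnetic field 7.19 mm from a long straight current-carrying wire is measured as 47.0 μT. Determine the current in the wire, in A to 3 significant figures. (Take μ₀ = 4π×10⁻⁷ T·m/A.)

For a long straight wire B = μ₀I/(2πd), so I = 2πdB/μ₀.
I = 2π × 0.00719 × 4.70×10⁻⁵ / (4π×10⁻⁷) = 1.69 A.

I ≈ 1.69 A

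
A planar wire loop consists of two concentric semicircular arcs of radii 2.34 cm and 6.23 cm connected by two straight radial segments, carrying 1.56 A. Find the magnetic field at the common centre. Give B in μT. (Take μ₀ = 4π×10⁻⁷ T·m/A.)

B ≈ 13.1 μT

The radial connectors point toward the centre, so dl × r̂ = 0 and they contribute nothing.
Each semicircle gives μ₀I/(4R): inner arc 2.09×10⁻⁵ T, outer arc 7.87×10⁻⁶ T.
The two arcs carry current in opposite angular senses, so their fields oppose: B = |2.09×10⁻⁵ − 7.87×10⁻⁶| = 1.31×10⁻⁵ T.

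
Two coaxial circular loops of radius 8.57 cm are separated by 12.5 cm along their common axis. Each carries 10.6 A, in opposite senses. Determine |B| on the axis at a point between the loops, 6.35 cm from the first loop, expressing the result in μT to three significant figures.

B ≈ 1.37 μT

Each loop contributes B = μ₀IR²/[2(R²+z²)^(3/2)] on the axis, with z measured from that loop.
Loop 1 (z = 0.0635 m): B₁ = 4.03×10⁻⁵ T. Loop 2 (z = 0.0615 m): B₂ = 4.17×10⁻⁵ T.
The fields oppose: B = |B₁ − B₂| = 1.37×10⁻⁶ T.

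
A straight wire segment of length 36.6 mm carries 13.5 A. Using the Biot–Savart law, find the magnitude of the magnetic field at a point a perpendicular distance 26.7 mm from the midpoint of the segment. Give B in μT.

For a finite straight segment, B = (μ₀I/4πd)(sinθ₁ + sinθ₂), where θ₁, θ₂ are the angles from the perpendicular to each end.
The perpendicular from the point meets the wire at its midpoint, so each end is L/2 = 0.0183 m away along the wire.
sinθ₁ = 0.0183/√(0.0183²+0.0267²) = 0.5653; sinθ₂ = 0.0183/√(0.0183²+0.0267²) = 0.5653.
B = (4π×10⁻⁷ × 13.5) / (4π × 0.0267) × (0.5653 + 0.5653) = 5.72×10⁻⁵ T.

B ≈ 57.2 μT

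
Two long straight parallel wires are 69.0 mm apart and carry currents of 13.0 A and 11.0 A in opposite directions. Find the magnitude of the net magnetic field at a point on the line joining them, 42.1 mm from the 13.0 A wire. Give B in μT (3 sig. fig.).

B ≈ 144 μT

Each long wire gives B = μ₀I/(2πd). Distances are d₁ = 0.0421 m and d₂ = 0.0269 m.
B₁ = 6.18×10⁻⁵ T, B₂ = 8.18×10⁻⁵ T.
Between antiparallel currents both contributions point the same way, so they add. B = B₁ + B₂ = 6.18×10⁻⁵ + 8.18×10⁻⁵ = 1.44×10⁻⁴ T.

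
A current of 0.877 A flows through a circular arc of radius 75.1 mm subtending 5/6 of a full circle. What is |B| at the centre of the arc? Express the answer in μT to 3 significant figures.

B ≈ 6.11 μT

The Biot–Savart field of a circular arc at its centre is B = μ₀Iφ/(4πR), with φ = 5.236 rad.
B = (4π×10⁻⁷ × 0.877 × 5.236) / (4π × 0.0751) = 6.11×10⁻⁶ T.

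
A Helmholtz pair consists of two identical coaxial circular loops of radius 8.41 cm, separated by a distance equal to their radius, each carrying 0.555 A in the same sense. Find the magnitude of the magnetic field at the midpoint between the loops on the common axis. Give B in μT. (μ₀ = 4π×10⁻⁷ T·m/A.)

Each loop contributes B = μ₀IR²/[2(R²+z²)^(3/2)] on the axis, with z measured from that loop.
Loop 1 (z = 0.04205 m): B₁ = 2.97×10⁻⁶ T. Loop 2 (z = 0.04205 m): B₂ = 2.97×10⁻⁶ T.
The fields add: B = B₁ + B₂ = 5.93×10⁻⁶ T.

B ≈ 5.93 μT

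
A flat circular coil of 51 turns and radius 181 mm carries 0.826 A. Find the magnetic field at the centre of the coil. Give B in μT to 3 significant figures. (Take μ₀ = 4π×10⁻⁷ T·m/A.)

For an N-turn flat coil, B = Nμ₀I/(2R) with R = 0.181 m.
B = 51 × 2.87×10⁻⁶ T = 1.46×10⁻⁴ T.

B ≈ 146 μT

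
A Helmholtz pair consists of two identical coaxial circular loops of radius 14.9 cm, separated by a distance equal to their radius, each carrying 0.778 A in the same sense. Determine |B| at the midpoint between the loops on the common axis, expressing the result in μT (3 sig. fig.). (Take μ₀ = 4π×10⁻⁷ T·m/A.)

Each loop contributes B = μ₀IR²/[2(R²+z²)^(3/2)] on the axis, with z measured from that loop.
Loop 1 (z = 0.0745 m): B₁ = 2.35×10⁻⁶ T. Loop 2 (z = 0.0745 m): B₂ = 2.35×10⁻⁶ T.
The fields add: B = B₁ + B₂ = 4.70×10⁻⁶ T.

B ≈ 4.70 μT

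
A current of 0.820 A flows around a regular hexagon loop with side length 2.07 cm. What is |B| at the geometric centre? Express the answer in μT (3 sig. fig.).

B ≈ 27.4 μT

Each side is a finite straight segment at perpendicular distance d = a/(2 tan(π/6)) = 0.01793 m from the centre, with end-angles ±π/6.
One side contributes B₁ = (μ₀I/4πd)·2 sin(π/6) = 4.57×10⁻⁶ T.
All 6 sides add in the same direction: B = 6 × 4.57×10⁻⁶ = 2.74×10⁻⁵ T.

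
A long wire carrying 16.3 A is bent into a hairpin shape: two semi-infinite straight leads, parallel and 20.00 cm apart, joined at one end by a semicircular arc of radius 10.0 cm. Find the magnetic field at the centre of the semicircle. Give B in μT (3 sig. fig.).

The semicircular arc contributes B_arc = μ₀I·π/(4πR) = μ₀I/(4R) = 5.12×10⁻⁵ T.
Each semi-infinite lead is at perpendicular distance R = 0.1 m from the centre, with the perpendicular foot at its near end, so it contributes μ₀I/(4πR); both point the same way, together 3.26×10⁻⁵ T.
Arc and leads all point the same direction: B = 5.12×10⁻⁵ + 3.26×10⁻⁵ = 8.38×10⁻⁵ T.

B ≈ 83.8 μT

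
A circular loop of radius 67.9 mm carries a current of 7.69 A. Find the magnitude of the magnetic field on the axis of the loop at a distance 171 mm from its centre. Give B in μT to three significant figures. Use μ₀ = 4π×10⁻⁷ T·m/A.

B ≈ 3.58 μT

On the axis of a circular loop, B = μ₀IR² / [2(R²+z²)^(3/2)].
R² + z² = (0.0679)² + (0.171)² = 0.03385 m², and (R²+z²)^(3/2) = 6.23×10⁻³ m³.
B = (4π×10⁻⁷ × 7.69 × 0.00461) / (2 × 6.23×10⁻³) = 3.58×10⁻⁶ T.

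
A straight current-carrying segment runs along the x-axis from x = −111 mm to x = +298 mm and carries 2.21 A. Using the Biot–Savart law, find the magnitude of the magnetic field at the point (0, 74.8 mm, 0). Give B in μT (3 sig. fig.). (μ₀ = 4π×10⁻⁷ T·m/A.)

For a finite straight segment, B = (μ₀I/4πd)(sinθ₁ + sinθ₂), where θ₁, θ₂ are the angles from the perpendicular to each end.
The perpendicular distance is d = 0.0748 m; the end-offsets along the wire are a = 0.111 m and b = 0.298 m.
sinθ₁ = 0.111/√(0.111²+0.0748²) = 0.8293; sinθ₂ = 0.298/√(0.298²+0.0748²) = 0.9699.
B = (4π×10⁻⁷ × 2.21) / (4π × 0.0748) × (0.8293 + 0.9699) = 5.32×10⁻⁶ T.

B ≈ 5.32 μT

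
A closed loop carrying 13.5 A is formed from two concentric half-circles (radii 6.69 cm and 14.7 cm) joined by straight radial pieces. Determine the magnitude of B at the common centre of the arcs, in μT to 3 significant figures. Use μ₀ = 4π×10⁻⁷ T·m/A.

The radial connectors point toward the centre, so dl × r̂ = 0 and they contribute nothing.
Each semicircle gives μ₀I/(4R): inner arc 6.34×10⁻⁵ T, outer arc 2.89×10⁻⁵ T.
The two arcs carry current in opposite angular senses, so their fields oppose: B = |6.34×10⁻⁵ − 2.89×10⁻⁵| = 3.45×10⁻⁵ T.

B ≈ 34.5 μT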